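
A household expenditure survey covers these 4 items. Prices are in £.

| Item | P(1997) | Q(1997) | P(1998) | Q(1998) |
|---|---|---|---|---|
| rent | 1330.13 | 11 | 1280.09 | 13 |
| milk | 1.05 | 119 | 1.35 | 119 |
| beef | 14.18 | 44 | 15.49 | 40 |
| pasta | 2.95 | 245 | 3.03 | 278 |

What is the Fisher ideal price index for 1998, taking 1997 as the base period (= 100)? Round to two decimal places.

Laspeyres component (base-period weights):
ΣP(1998)Q(1997) = 1280.09×11 + 1.35×119 + 15.49×44 + 3.03×245 = 14080.99 + 160.65 + 681.56 + 742.35 = 15665.55
ΣP(1997)Q(1997) = 1330.13×11 + 1.05×119 + 14.18×44 + 2.95×245 = 14631.43 + 124.95 + 623.92 + 722.75 = 16103.05
L = 15665.55 / 16103.05 × 100 = 97.2831
Paasche component (current-period weights):
ΣP(1998)Q(1998) = 1280.09×13 + 1.35×119 + 15.49×40 + 3.03×278 = 16641.17 + 160.65 + 619.6 + 842.34 = 18263.76
ΣP(1997)Q(1998) = 1330.13×13 + 1.05×119 + 14.18×40 + 2.95×278 = 17291.69 + 124.95 + 567.2 + 820.1 = 18803.94
P = 18263.76 / 18803.94 × 100 = 97.1273
Fisher = √(L × P) = √(97.2831 × 97.1273) = 97.2052

97.21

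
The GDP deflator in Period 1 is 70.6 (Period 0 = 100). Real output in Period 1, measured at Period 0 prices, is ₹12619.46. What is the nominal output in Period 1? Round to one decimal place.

Nominal = Real × (Index/100) = 12619.46 × (70.6/100)
        = 12619.46 × 0.706 = 8909.3388

8909.3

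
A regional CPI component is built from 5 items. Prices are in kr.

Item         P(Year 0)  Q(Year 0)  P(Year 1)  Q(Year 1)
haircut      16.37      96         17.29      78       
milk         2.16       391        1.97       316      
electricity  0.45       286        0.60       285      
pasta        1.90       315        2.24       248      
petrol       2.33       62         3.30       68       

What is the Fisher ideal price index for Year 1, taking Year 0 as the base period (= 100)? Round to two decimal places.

Laspeyres component (base-period weights):
ΣP(Year 1)Q(Year 0) = 17.29×96 + 1.97×391 + 0.60×286 + 2.24×315 + 3.30×62 = 1659.84 + 770.27 + 171.6 + 705.6 + 204.6 = 3511.91
ΣP(Year 0)Q(Year 0) = 16.37×96 + 2.16×391 + 0.45×286 + 1.90×315 + 2.33×62 = 1571.52 + 844.56 + 128.7 + 598.5 + 144.46 = 3287.74
L = 3511.91 / 3287.74 × 100 = 106.8184
Paasche component (current-period weights):
ΣP(Year 1)Q(Year 1) = 17.29×78 + 1.97×316 + 0.60×285 + 2.24×248 + 3.30×68 = 1348.62 + 622.52 + 171 + 555.52 + 224.4 = 2922.06
ΣP(Year 0)Q(Year 1) = 16.37×78 + 2.16×316 + 0.45×285 + 1.90×248 + 2.33×68 = 1276.86 + 682.56 + 128.25 + 471.2 + 158.44 = 2717.31
P = 2922.06 / 2717.31 × 100 = 107.5350
Fisher = √(L × P) = √(106.8184 × 107.5350) = 107.1761

107.18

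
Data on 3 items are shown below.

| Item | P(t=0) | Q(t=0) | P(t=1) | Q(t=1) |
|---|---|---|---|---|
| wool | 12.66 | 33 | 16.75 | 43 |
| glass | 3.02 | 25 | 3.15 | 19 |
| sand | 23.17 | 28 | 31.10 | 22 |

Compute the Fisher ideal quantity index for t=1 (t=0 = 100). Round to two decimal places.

Laspeyres component (base-period weights):
ΣP(t=0)Q(t=1) = 12.66×43 + 3.02×19 + 23.17×22 = 544.38 + 57.38 + 509.74 = 1111.5
ΣP(t=0)Q(t=0) = 12.66×33 + 3.02×25 + 23.17×28 = 417.78 + 75.5 + 648.76 = 1142.04
L = 1111.5 / 1142.04 × 100 = 97.3258
Paasche component (current-period weights):
ΣP(t=1)Q(t=1) = 16.75×43 + 3.15×19 + 31.10×22 = 720.25 + 59.85 + 684.2 = 1464.3
ΣP(t=1)Q(t=0) = 16.75×33 + 3.15×25 + 31.10×28 = 552.75 + 78.75 + 870.8 = 1502.3
P = 1464.3 / 1502.3 × 100 = 97.4705
Fisher = √(L × P) = √(97.3258 × 97.4705) = 97.3982

97.40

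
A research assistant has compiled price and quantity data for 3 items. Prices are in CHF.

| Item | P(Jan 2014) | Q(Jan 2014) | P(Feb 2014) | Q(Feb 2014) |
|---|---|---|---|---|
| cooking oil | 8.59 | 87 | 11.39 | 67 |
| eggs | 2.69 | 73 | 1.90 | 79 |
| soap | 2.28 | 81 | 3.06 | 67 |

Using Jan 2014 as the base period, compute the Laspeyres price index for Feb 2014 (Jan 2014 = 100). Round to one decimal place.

122.1

Laspeyres price index uses base-period quantities as weights.
ΣP(Feb 2014)·Q(Jan 2014) = 11.39×87 + 1.90×73 + 3.06×81 = 990.93 + 138.7 + 247.86 = 1377.49
ΣP(Jan 2014)·Q(Jan 2014) = 8.59×87 + 2.69×73 + 2.28×81 = 747.33 + 196.37 + 184.68 = 1128.38
Index = 1377.49 / 1128.38 × 100 = 122.0768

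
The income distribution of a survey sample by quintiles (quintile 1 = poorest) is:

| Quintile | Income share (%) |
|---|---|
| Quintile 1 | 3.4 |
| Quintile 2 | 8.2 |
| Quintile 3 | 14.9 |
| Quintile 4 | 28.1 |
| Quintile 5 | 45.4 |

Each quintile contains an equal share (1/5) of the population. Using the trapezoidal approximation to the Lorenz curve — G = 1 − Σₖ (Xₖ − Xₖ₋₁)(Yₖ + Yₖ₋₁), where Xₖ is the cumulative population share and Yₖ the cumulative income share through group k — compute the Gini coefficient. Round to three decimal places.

0.416

Cumulative income shares Yₖ: 0.0340, 0.1160, 0.2650, 0.5460, 1.0000
Σ (Xₖ−Xₖ₋₁)(Yₖ+Yₖ₋₁) = (1/5)(0.0340+0.0000) + (1/5)(0.1160+0.0340) + (1/5)(0.2650+0.1160) + (1/5)(0.5460+0.2650) + (1/5)(1.0000+0.5460)
  = 0.0068 + 0.0300 + 0.0762 + 0.1622 + 0.3092 = 0.5844
G = 1 − 0.5844 = 0.4156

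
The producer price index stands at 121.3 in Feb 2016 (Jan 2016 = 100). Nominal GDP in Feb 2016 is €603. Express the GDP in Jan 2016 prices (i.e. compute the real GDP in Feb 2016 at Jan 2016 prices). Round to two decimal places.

497.11

Real = Nominal ÷ (Index/100) = 603 ÷ (121.3/100)
     = 603 ÷ 1.213 = 497.1146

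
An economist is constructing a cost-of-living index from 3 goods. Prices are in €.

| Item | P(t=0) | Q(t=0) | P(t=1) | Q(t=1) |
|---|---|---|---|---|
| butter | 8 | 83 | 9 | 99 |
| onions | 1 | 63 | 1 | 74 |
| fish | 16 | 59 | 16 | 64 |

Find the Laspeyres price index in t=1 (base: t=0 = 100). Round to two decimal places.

104.97

Laspeyres price index uses base-period quantities as weights.
ΣP(t=1)·Q(t=0) = 9×83 + 1×63 + 16×59 = 747 + 63 + 944 = 1754
ΣP(t=0)·Q(t=0) = 8×83 + 1×63 + 16×59 = 664 + 63 + 944 = 1671
Index = 1754 / 1671 × 100 = 104.9671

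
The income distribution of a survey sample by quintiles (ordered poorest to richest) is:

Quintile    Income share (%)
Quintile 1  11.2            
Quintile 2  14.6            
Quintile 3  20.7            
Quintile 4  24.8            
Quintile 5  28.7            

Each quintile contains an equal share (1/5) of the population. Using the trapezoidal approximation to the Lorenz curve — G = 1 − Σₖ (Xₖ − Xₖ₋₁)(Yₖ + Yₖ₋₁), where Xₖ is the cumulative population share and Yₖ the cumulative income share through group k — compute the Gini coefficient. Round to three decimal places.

Cumulative income shares Yₖ: 0.1120, 0.2580, 0.4650, 0.7130, 1.0000
Σ (Xₖ−Xₖ₋₁)(Yₖ+Yₖ₋₁) = (1/5)(0.1120+0.0000) + (1/5)(0.2580+0.1120) + (1/5)(0.4650+0.2580) + (1/5)(0.7130+0.4650) + (1/5)(1.0000+0.7130)
  = 0.0224 + 0.0740 + 0.1446 + 0.2356 + 0.3426 = 0.8192
G = 1 − 0.8192 = 0.1808

0.181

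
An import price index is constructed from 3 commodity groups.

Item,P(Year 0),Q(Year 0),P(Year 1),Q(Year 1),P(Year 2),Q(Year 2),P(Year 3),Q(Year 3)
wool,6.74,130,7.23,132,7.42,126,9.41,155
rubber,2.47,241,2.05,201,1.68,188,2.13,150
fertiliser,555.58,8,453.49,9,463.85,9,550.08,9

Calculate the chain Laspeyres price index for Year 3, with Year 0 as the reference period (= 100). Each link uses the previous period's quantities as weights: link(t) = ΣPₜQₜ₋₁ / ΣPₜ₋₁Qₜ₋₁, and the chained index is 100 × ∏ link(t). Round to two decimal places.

Link Year 0→Year 1:
ΣP(Year 1)Q(Year 0) = 7.23×130 + 2.05×241 + 453.49×8 = 939.9 + 494.05 + 3627.92 = 5061.87
ΣP(Year 0)Q(Year 0) = 6.74×130 + 2.47×241 + 555.58×8 = 876.2 + 595.27 + 4444.64 = 5916.11
link = 5061.87/5916.11 = 0.855608
Link Year 1→Year 2:
ΣP(Year 2)Q(Year 1) = 7.42×132 + 1.68×201 + 463.85×9 = 979.44 + 337.68 + 4174.65 = 5491.77
ΣP(Year 1)Q(Year 1) = 7.23×132 + 2.05×201 + 453.49×9 = 954.36 + 412.05 + 4081.41 = 5447.82
link = 5491.77/5447.82 = 1.008067
Link Year 2→Year 3:
ΣP(Year 3)Q(Year 2) = 9.41×126 + 2.13×188 + 550.08×9 = 1185.66 + 400.44 + 4950.72 = 6536.82
ΣP(Year 2)Q(Year 2) = 7.42×126 + 1.68×188 + 463.85×9 = 934.92 + 315.84 + 4174.65 = 5425.41
link = 6536.82/5425.41 = 1.204853
Chained index = 100 × 0.855608 × 1.008067 × 1.204853 = 103.9198

103.92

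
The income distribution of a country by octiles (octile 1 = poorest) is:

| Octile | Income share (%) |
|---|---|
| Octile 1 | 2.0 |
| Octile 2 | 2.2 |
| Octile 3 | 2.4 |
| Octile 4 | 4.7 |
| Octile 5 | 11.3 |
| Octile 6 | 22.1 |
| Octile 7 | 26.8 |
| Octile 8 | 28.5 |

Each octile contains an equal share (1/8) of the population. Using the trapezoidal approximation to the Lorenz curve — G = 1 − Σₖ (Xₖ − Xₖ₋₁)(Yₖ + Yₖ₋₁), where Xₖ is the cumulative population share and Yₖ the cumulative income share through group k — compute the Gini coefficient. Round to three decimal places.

Cumulative income shares Yₖ: 0.0200, 0.0420, 0.0660, 0.1130, 0.2260, 0.4470, 0.7150, 1.0000
Σ (Xₖ−Xₖ₋₁)(Yₖ+Yₖ₋₁) = (1/8)(0.0200+0.0000) + (1/8)(0.0420+0.0200) + (1/8)(0.0660+0.0420) + (1/8)(0.1130+0.0660) + (1/8)(0.2260+0.1130) + (1/8)(0.4470+0.2260) + (1/8)(0.7150+0.4470) + (1/8)(1.0000+0.7150)
  = 0.0025 + 0.0077 + 0.0135 + 0.0224 + 0.0424 + 0.0841 + 0.1453 + 0.2144 = 0.5323
G = 1 − 0.5323 = 0.4677

0.468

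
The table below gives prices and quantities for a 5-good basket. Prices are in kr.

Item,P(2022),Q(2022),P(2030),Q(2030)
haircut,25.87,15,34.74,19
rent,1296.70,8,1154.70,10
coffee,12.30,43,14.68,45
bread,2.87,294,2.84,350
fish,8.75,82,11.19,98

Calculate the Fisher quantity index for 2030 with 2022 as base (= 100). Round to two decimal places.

123.35

Laspeyres component (base-period weights):
ΣP(2022)Q(2030) = 25.87×19 + 1296.70×10 + 12.30×45 + 2.87×350 + 8.75×98 = 491.53 + 12967 + 553.5 + 1004.5 + 857.5 = 15874.03
ΣP(2022)Q(2022) = 25.87×15 + 1296.70×8 + 12.30×43 + 2.87×294 + 8.75×82 = 388.05 + 10373.6 + 528.9 + 843.78 + 717.5 = 12851.83
L = 15874.03 / 12851.83 × 100 = 123.5157
Paasche component (current-period weights):
ΣP(2030)Q(2030) = 34.74×19 + 1154.70×10 + 14.68×45 + 2.84×350 + 11.19×98 = 660.06 + 11547 + 660.6 + 994 + 1096.62 = 14958.28
ΣP(2030)Q(2022) = 34.74×15 + 1154.70×8 + 14.68×43 + 2.84×294 + 11.19×82 = 521.1 + 9237.6 + 631.24 + 834.96 + 917.58 = 12142.48
P = 14958.28 / 12142.48 × 100 = 123.1897
Fisher = √(L × P) = √(123.5157 × 123.1897) = 123.3526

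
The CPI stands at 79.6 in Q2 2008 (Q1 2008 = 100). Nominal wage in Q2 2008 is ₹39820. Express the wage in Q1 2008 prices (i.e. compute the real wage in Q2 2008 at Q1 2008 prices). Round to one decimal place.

Real = Nominal ÷ (Index/100) = 39820 ÷ (79.6/100)
     = 39820 ÷ 0.796 = 50025.1256

50025.1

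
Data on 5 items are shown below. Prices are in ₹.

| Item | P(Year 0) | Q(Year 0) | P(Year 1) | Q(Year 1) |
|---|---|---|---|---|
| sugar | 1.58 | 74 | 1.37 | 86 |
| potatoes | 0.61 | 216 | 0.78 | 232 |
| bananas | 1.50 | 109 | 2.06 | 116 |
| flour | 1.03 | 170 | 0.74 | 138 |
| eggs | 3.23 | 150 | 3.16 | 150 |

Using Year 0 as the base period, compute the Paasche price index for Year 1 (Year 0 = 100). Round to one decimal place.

Paasche price index uses current-period quantities as weights.
ΣP(Year 1)·Q(Year 1) = 1.37×86 + 0.78×232 + 2.06×116 + 0.74×138 + 3.16×150 = 117.82 + 180.96 + 238.96 + 102.12 + 474 = 1113.86
ΣP(Year 0)·Q(Year 1) = 1.58×86 + 0.61×232 + 1.50×116 + 1.03×138 + 3.23×150 = 135.88 + 141.52 + 174 + 142.14 + 484.5 = 1078.04
Index = 1113.86 / 1078.04 × 100 = 103.3227

103.3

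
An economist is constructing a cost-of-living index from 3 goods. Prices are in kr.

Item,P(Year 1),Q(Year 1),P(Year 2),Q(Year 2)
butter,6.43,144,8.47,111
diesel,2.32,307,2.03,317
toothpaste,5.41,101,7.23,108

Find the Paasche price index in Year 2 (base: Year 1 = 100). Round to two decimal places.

116.28

Paasche price index uses current-period quantities as weights.
ΣP(Year 2)·Q(Year 2) = 8.47×111 + 2.03×317 + 7.23×108 = 940.17 + 643.51 + 780.84 = 2364.52
ΣP(Year 1)·Q(Year 2) = 6.43×111 + 2.32×317 + 5.41×108 = 713.73 + 735.44 + 584.28 = 2033.45
Index = 2364.52 / 2033.45 × 100 = 116.2812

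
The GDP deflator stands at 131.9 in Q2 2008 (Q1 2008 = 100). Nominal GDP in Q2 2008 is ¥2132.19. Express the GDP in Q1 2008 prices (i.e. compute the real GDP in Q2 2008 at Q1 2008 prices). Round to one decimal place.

Real = Nominal ÷ (Index/100) = 2132.19 ÷ (131.9/100)
     = 2132.19 ÷ 1.319 = 1616.5201

1616.5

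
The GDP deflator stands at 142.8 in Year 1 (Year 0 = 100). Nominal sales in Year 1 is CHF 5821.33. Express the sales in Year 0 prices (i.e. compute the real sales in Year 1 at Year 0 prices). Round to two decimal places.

4076.56

Real = Nominal ÷ (Index/100) = 5821.33 ÷ (142.8/100)
     = 5821.33 ÷ 1.428 = 4076.5616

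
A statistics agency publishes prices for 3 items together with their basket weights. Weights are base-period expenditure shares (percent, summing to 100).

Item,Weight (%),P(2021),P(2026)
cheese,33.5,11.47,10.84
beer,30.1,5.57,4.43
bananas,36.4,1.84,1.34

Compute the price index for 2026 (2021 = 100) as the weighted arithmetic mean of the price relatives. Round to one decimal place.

cheese: 33.5 × (10.84/11.47) = 33.5 × 0.945074 = 31.6600
beer: 30.1 × (4.43/5.57) = 30.1 × 0.795332 = 23.9395
bananas: 36.4 × (1.34/1.84) = 36.4 × 0.728261 = 26.5087
Index = Σ wᵢ·(p₁ᵢ/p₀ᵢ) = 31.6600 + 23.9395 + 26.5087 = 82.1082

82.1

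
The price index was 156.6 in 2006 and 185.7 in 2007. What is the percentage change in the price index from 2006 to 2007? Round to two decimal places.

18.58%

Change = (185.7 − 156.6) / 156.6 × 100
       = 29.1 / 156.6 × 100 = 18.5824%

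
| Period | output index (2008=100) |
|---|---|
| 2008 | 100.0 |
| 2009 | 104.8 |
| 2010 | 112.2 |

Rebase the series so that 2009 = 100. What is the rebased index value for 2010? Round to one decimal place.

107.1

Rebased(2010) = 112.2 / 104.8 × 100 = 107.0611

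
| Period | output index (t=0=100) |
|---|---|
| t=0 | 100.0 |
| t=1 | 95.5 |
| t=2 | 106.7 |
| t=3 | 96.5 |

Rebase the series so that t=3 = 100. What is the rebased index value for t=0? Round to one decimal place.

103.6

Rebased(t=0) = 100.0 / 96.5 × 100 = 103.6269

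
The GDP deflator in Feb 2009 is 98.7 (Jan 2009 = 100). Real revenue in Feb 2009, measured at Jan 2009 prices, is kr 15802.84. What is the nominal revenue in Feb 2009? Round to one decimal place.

Nominal = Real × (Index/100) = 15802.84 × (98.7/100)
        = 15802.84 × 0.987 = 15597.4031

15597.4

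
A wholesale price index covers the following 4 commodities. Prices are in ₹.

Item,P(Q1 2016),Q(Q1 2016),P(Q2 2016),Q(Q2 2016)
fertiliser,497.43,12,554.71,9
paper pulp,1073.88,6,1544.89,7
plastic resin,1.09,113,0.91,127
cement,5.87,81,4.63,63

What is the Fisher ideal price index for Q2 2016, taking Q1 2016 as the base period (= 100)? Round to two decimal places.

Laspeyres component (base-period weights):
ΣP(Q2 2016)Q(Q1 2016) = 554.71×12 + 1544.89×6 + 0.91×113 + 4.63×81 = 6656.52 + 9269.34 + 102.83 + 375.03 = 16403.72
ΣP(Q1 2016)Q(Q1 2016) = 497.43×12 + 1073.88×6 + 1.09×113 + 5.87×81 = 5969.16 + 6443.28 + 123.17 + 475.47 = 13011.08
L = 16403.72 / 13011.08 × 100 = 126.0750
Paasche component (current-period weights):
ΣP(Q2 2016)Q(Q2 2016) = 554.71×9 + 1544.89×7 + 0.91×127 + 4.63×63 = 4992.39 + 10814.23 + 115.57 + 291.69 = 16213.88
ΣP(Q1 2016)Q(Q2 2016) = 497.43×9 + 1073.88×7 + 1.09×127 + 5.87×63 = 4476.87 + 7517.16 + 138.43 + 369.81 = 12502.27
P = 16213.88 / 12502.27 × 100 = 129.6875
Fisher = √(L × P) = √(126.0750 × 129.6875) = 127.8685

127.87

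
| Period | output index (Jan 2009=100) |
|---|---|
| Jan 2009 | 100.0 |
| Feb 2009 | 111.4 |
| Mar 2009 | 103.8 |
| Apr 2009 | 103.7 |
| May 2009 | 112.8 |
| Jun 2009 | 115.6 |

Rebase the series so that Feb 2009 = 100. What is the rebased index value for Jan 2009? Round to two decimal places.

89.77

Rebased(Jan 2009) = 100.0 / 111.4 × 100 = 89.7666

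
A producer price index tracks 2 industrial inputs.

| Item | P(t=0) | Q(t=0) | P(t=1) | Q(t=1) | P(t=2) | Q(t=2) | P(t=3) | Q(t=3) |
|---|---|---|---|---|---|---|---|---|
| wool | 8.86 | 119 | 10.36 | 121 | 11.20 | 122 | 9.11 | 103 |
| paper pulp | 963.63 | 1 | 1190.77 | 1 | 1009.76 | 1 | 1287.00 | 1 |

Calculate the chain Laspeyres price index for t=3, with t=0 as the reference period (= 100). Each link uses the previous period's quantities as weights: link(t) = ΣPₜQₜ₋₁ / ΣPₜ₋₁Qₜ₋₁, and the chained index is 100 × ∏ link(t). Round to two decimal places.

117.29

Link t=0→t=1:
ΣP(t=1)Q(t=0) = 10.36×119 + 1190.77×1 = 1232.84 + 1190.77 = 2423.61
ΣP(t=0)Q(t=0) = 8.86×119 + 963.63×1 = 1054.34 + 963.63 = 2017.97
link = 2423.61/2017.97 = 1.201014
Link t=1→t=2:
ΣP(t=2)Q(t=1) = 11.20×121 + 1009.76×1 = 1355.2 + 1009.76 = 2364.96
ΣP(t=1)Q(t=1) = 10.36×121 + 1190.77×1 = 1253.56 + 1190.77 = 2444.33
link = 2364.96/2444.33 = 0.967529
Link t=2→t=3:
ΣP(t=3)Q(t=2) = 9.11×122 + 1287.00×1 = 1111.42 + 1287 = 2398.42
ΣP(t=2)Q(t=2) = 11.20×122 + 1009.76×1 = 1366.4 + 1009.76 = 2376.16
link = 2398.42/2376.16 = 1.009368
Chained index = 100 × 1.201014 × 0.967529 × 1.009368 = 117.2902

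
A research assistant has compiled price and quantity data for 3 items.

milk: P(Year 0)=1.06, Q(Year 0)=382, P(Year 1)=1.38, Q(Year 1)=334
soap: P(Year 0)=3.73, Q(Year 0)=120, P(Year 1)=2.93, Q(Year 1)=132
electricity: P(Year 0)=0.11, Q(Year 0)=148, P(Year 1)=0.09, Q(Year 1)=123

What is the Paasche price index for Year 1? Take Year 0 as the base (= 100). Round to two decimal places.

99.86

Paasche price index uses current-period quantities as weights.
ΣP(Year 1)·Q(Year 1) = 1.38×334 + 2.93×132 + 0.09×123 = 460.92 + 386.76 + 11.07 = 858.75
ΣP(Year 0)·Q(Year 1) = 1.06×334 + 3.73×132 + 0.11×123 = 354.04 + 492.36 + 13.53 = 859.93
Index = 858.75 / 859.93 × 100 = 99.8628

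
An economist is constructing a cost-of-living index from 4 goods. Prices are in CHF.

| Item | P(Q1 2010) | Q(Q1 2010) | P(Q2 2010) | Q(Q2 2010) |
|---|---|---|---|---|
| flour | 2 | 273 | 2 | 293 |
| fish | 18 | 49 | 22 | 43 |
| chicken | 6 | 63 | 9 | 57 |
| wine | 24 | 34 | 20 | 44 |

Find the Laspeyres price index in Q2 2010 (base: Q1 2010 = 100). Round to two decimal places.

Laspeyres price index uses base-period quantities as weights.
ΣP(Q2 2010)·Q(Q1 2010) = 2×273 + 22×49 + 9×63 + 20×34 = 546 + 1078 + 567 + 680 = 2871
ΣP(Q1 2010)·Q(Q1 2010) = 2×273 + 18×49 + 6×63 + 24×34 = 546 + 882 + 378 + 816 = 2622
Index = 2871 / 2622 × 100 = 109.4966

109.50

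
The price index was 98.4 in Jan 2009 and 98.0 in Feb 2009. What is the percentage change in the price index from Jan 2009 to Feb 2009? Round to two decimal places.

Change = (98.0 − 98.4) / 98.4 × 100
       = -0.4 / 98.4 × 100 = -0.4065%

-0.41%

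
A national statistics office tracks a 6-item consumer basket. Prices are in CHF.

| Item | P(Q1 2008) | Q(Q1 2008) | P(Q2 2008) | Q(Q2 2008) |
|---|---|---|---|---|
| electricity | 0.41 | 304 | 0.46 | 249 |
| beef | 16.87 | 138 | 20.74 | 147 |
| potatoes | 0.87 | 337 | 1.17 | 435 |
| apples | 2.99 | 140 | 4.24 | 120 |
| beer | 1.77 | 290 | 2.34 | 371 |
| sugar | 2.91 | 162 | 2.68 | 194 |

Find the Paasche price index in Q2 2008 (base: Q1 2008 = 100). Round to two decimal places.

Paasche price index uses current-period quantities as weights.
ΣP(Q2 2008)·Q(Q2 2008) = 0.46×249 + 20.74×147 + 1.17×435 + 4.24×120 + 2.34×371 + 2.68×194 = 114.54 + 3048.78 + 508.95 + 508.8 + 868.14 + 519.92 = 5569.13
ΣP(Q1 2008)·Q(Q2 2008) = 0.41×249 + 16.87×147 + 0.87×435 + 2.99×120 + 1.77×371 + 2.91×194 = 102.09 + 2479.89 + 378.45 + 358.8 + 656.67 + 564.54 = 4540.44
Index = 5569.13 / 4540.44 × 100 = 122.6562

122.66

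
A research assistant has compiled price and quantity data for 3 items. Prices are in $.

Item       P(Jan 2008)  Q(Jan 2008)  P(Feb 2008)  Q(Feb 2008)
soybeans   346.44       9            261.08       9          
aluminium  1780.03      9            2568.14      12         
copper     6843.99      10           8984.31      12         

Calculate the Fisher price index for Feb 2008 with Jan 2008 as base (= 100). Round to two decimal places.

Laspeyres component (base-period weights):
ΣP(Feb 2008)Q(Jan 2008) = 261.08×9 + 2568.14×9 + 8984.31×10 = 2349.72 + 23113.26 + 89843.1 = 115306.08
ΣP(Jan 2008)Q(Jan 2008) = 346.44×9 + 1780.03×9 + 6843.99×10 = 3117.96 + 16020.27 + 68439.9 = 87578.13
L = 115306.08 / 87578.13 × 100 = 131.6608
Paasche component (current-period weights):
ΣP(Feb 2008)Q(Feb 2008) = 261.08×9 + 2568.14×12 + 8984.31×12 = 2349.72 + 30817.68 + 107811.72 = 140979.12
ΣP(Jan 2008)Q(Feb 2008) = 346.44×9 + 1780.03×12 + 6843.99×12 = 3117.96 + 21360.36 + 82127.88 = 106606.2
P = 140979.12 / 106606.2 × 100 = 132.2429
Fisher = √(L × P) = √(131.6608 × 132.2429) = 131.9515

131.95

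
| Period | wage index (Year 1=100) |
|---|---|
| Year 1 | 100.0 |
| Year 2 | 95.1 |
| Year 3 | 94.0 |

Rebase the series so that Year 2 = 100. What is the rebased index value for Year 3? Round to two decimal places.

98.84

Rebased(Year 3) = 94.0 / 95.1 × 100 = 98.8433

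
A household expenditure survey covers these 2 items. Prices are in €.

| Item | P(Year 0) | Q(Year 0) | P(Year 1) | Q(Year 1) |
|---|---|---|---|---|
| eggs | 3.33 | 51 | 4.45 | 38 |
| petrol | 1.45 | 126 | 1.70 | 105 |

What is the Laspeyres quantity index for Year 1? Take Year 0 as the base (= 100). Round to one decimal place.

Laspeyres quantity index uses base-period prices as weights.
ΣP(Year 0)·Q(Year 1) = 3.33×38 + 1.45×105 = 126.54 + 152.25 = 278.79
ΣP(Year 0)·Q(Year 0) = 3.33×51 + 1.45×126 = 169.83 + 182.7 = 352.53
Index = 278.79 / 352.53 × 100 = 79.0826

79.1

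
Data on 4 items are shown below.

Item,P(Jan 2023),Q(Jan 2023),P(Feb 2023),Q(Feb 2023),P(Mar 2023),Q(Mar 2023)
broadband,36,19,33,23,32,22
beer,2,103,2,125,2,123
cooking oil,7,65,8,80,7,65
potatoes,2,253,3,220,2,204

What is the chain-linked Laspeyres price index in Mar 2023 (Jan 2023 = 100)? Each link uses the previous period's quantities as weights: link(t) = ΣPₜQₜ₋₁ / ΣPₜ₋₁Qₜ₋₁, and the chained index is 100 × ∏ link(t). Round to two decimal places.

98.14

Link Jan 2023→Feb 2023:
ΣP(Feb 2023)Q(Jan 2023) = 33×19 + 2×103 + 8×65 + 3×253 = 627 + 206 + 520 + 759 = 2112
ΣP(Jan 2023)Q(Jan 2023) = 36×19 + 2×103 + 7×65 + 2×253 = 684 + 206 + 455 + 506 = 1851
link = 2112/1851 = 1.141005
Link Feb 2023→Mar 2023:
ΣP(Mar 2023)Q(Feb 2023) = 32×23 + 2×125 + 7×80 + 2×220 = 736 + 250 + 560 + 440 = 1986
ΣP(Feb 2023)Q(Feb 2023) = 33×23 + 2×125 + 8×80 + 3×220 = 759 + 250 + 640 + 660 = 2309
link = 1986/2309 = 0.860113
Chained index = 100 × 1.141005 × 0.860113 = 98.1393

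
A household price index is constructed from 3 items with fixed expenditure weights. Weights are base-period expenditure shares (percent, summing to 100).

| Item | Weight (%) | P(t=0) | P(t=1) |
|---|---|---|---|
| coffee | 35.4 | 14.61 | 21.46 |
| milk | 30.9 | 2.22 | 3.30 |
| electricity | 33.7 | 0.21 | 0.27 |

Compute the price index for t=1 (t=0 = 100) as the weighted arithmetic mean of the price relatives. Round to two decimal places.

coffee: 35.4 × (21.46/14.61) = 35.4 × 1.468857 = 51.9975
milk: 30.9 × (3.30/2.22) = 30.9 × 1.486486 = 45.9324
electricity: 33.7 × (0.27/0.21) = 33.7 × 1.285714 = 43.3286
Index = Σ wᵢ·(p₁ᵢ/p₀ᵢ) = 51.9975 + 45.9324 + 43.3286 = 141.2585

141.26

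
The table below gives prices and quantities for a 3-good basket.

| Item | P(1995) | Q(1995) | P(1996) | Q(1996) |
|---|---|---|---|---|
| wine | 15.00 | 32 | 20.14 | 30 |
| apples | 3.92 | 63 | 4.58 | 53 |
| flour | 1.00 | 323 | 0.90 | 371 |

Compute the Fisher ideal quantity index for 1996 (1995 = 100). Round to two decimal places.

97.24

Laspeyres component (base-period weights):
ΣP(1995)Q(1996) = 15.00×30 + 3.92×53 + 1.00×371 = 450 + 207.76 + 371 = 1028.76
ΣP(1995)Q(1995) = 15.00×32 + 3.92×63 + 1.00×323 = 480 + 246.96 + 323 = 1049.96
L = 1028.76 / 1049.96 × 100 = 97.9809
Paasche component (current-period weights):
ΣP(1996)Q(1996) = 20.14×30 + 4.58×53 + 0.90×371 = 604.2 + 242.74 + 333.9 = 1180.84
ΣP(1996)Q(1995) = 20.14×32 + 4.58×63 + 0.90×323 = 644.48 + 288.54 + 290.7 = 1223.72
P = 1180.84 / 1223.72 × 100 = 96.4959
Fisher = √(L × P) = √(97.9809 × 96.4959) = 97.2356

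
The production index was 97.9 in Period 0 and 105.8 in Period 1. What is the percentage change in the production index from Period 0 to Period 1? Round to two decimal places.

8.07%

Change = (105.8 − 97.9) / 97.9 × 100
       = 7.9 / 97.9 × 100 = 8.0695%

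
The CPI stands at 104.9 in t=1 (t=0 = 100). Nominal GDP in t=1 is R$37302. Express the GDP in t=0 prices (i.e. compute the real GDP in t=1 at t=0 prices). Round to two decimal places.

35559.58

Real = Nominal ÷ (Index/100) = 37302 ÷ (104.9/100)
     = 37302 ÷ 1.049 = 35559.5806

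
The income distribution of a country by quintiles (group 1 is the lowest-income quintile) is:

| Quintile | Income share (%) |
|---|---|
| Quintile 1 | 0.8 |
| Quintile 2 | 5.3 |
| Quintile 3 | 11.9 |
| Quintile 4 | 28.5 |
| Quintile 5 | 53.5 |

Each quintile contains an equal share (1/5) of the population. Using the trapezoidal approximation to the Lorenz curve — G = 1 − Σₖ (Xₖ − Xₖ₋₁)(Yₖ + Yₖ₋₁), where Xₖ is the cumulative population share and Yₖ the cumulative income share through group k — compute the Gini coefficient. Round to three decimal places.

0.514

Cumulative income shares Yₖ: 0.0080, 0.0610, 0.1800, 0.4650, 1.0000
Σ (Xₖ−Xₖ₋₁)(Yₖ+Yₖ₋₁) = (1/5)(0.0080+0.0000) + (1/5)(0.0610+0.0080) + (1/5)(0.1800+0.0610) + (1/5)(0.4650+0.1800) + (1/5)(1.0000+0.4650)
  = 0.0016 + 0.0138 + 0.0482 + 0.1290 + 0.2930 = 0.4856
G = 1 − 0.4856 = 0.5144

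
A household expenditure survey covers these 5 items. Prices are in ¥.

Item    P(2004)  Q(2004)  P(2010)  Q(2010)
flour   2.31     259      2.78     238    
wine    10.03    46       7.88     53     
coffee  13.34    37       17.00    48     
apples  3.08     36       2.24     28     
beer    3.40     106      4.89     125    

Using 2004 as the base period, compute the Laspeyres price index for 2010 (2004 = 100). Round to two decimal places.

Laspeyres price index uses base-period quantities as weights.
ΣP(2010)·Q(2004) = 2.78×259 + 7.88×46 + 17.00×37 + 2.24×36 + 4.89×106 = 720.02 + 362.48 + 629 + 80.64 + 518.34 = 2310.48
ΣP(2004)·Q(2004) = 2.31×259 + 10.03×46 + 13.34×37 + 3.08×36 + 3.40×106 = 598.29 + 461.38 + 493.58 + 110.88 + 360.4 = 2024.53
Index = 2310.48 / 2024.53 × 100 = 114.1243

114.12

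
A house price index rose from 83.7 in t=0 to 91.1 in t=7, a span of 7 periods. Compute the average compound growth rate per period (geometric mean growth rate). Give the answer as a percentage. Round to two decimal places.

Growth factor = (91.1/83.7)^(1/7) = (1.088411)^(1/7) = 1.012176
Growth rate = 1.012176 − 1 = 0.012176 = 1.2176%

1.22%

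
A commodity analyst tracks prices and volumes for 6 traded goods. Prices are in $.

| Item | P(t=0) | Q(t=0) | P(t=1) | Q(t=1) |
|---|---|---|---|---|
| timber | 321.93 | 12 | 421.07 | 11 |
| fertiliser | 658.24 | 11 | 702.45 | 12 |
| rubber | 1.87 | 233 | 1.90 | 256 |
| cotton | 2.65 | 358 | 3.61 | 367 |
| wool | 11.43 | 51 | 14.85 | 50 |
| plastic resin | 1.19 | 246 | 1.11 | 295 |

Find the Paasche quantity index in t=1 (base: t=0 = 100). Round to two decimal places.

102.55

Paasche quantity index uses current-period prices as weights.
ΣP(t=1)·Q(t=1) = 421.07×11 + 702.45×12 + 1.90×256 + 3.61×367 + 14.85×50 + 1.11×295 = 4631.77 + 8429.4 + 486.4 + 1324.87 + 742.5 + 327.45 = 15942.39
ΣP(t=1)·Q(t=0) = 421.07×12 + 702.45×11 + 1.90×233 + 3.61×358 + 14.85×51 + 1.11×246 = 5052.84 + 7726.95 + 442.7 + 1292.38 + 757.35 + 273.06 = 15545.28
Index = 15942.39 / 15545.28 × 100 = 102.5545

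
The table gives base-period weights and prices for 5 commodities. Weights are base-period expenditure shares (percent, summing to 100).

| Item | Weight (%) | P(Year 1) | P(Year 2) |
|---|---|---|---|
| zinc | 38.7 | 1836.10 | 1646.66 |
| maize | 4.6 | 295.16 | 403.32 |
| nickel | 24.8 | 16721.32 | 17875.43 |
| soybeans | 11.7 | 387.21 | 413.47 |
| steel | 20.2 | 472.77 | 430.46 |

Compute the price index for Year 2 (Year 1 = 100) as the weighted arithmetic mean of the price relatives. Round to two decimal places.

zinc: 38.7 × (1646.66/1836.10) = 38.7 × 0.896825 = 34.7071
maize: 4.6 × (403.32/295.16) = 4.6 × 1.366445 = 6.2856
nickel: 24.8 × (17875.43/16721.32) = 24.8 × 1.069020 = 26.5117
soybeans: 11.7 × (413.47/387.21) = 11.7 × 1.067818 = 12.4935
steel: 20.2 × (430.46/472.77) = 20.2 × 0.910506 = 18.3922
Index = Σ wᵢ·(p₁ᵢ/p₀ᵢ) = 34.7071 + 6.2856 + 26.5117 + 12.4935 + 18.3922 = 98.3902

98.39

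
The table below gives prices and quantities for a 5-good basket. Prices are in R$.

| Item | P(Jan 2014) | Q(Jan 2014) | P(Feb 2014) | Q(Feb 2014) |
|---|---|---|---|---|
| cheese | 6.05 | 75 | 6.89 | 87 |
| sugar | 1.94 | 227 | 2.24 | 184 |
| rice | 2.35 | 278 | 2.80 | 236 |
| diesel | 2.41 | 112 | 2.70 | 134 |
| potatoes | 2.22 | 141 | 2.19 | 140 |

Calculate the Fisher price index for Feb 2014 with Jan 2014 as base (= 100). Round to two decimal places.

113.17

Laspeyres component (base-period weights):
ΣP(Feb 2014)Q(Jan 2014) = 6.89×75 + 2.24×227 + 2.80×278 + 2.70×112 + 2.19×141 = 516.75 + 508.48 + 778.4 + 302.4 + 308.79 = 2414.82
ΣP(Jan 2014)Q(Jan 2014) = 6.05×75 + 1.94×227 + 2.35×278 + 2.41×112 + 2.22×141 = 453.75 + 440.38 + 653.3 + 269.92 + 313.02 = 2130.37
L = 2414.82 / 2130.37 × 100 = 113.3521
Paasche component (current-period weights):
ΣP(Feb 2014)Q(Feb 2014) = 6.89×87 + 2.24×184 + 2.80×236 + 2.70×134 + 2.19×140 = 599.43 + 412.16 + 660.8 + 361.8 + 306.6 = 2340.79
ΣP(Jan 2014)Q(Feb 2014) = 6.05×87 + 1.94×184 + 2.35×236 + 2.41×134 + 2.22×140 = 526.35 + 356.96 + 554.6 + 322.94 + 310.8 = 2071.65
P = 2340.79 / 2071.65 × 100 = 112.9916
Fisher = √(L × P) = √(113.3521 × 112.9916) = 113.1717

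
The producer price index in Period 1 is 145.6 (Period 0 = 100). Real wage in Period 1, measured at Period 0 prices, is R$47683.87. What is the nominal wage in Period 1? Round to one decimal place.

Nominal = Real × (Index/100) = 47683.87 × (145.6/100)
        = 47683.87 × 1.456 = 69427.7147

69427.7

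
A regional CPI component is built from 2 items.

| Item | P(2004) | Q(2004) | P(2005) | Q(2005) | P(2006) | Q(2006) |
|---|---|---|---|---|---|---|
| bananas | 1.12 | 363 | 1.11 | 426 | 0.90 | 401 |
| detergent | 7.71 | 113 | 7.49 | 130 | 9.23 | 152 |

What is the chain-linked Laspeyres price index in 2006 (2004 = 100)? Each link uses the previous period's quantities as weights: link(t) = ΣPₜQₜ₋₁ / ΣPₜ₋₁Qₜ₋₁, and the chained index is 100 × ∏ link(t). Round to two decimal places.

Link 2004→2005:
ΣP(2005)Q(2004) = 1.11×363 + 7.49×113 = 402.93 + 846.37 = 1249.3
ΣP(2004)Q(2004) = 1.12×363 + 7.71×113 = 406.56 + 871.23 = 1277.79
link = 1249.3/1277.79 = 0.977704
Link 2005→2006:
ΣP(2006)Q(2005) = 0.90×426 + 9.23×130 = 383.4 + 1199.9 = 1583.3
ΣP(2005)Q(2005) = 1.11×426 + 7.49×130 = 472.86 + 973.7 = 1446.56
link = 1583.3/1446.56 = 1.094528
Chained index = 100 × 0.977704 × 1.094528 = 107.0124

107.01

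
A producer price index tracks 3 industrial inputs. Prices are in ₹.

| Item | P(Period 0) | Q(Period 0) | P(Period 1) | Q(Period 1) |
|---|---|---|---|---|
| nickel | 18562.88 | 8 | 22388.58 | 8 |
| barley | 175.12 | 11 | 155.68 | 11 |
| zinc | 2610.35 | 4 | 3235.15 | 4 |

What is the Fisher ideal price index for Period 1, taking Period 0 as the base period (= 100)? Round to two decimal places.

Laspeyres component (base-period weights):
ΣP(Period 1)Q(Period 0) = 22388.58×8 + 155.68×11 + 3235.15×4 = 179108.64 + 1712.48 + 12940.6 = 193761.72
ΣP(Period 0)Q(Period 0) = 18562.88×8 + 175.12×11 + 2610.35×4 = 148503.04 + 1926.32 + 10441.4 = 160870.76
L = 193761.72 / 160870.76 × 100 = 120.4456
Paasche component (current-period weights):
ΣP(Period 1)Q(Period 1) = 22388.58×8 + 155.68×11 + 3235.15×4 = 179108.64 + 1712.48 + 12940.6 = 193761.72
ΣP(Period 0)Q(Period 1) = 18562.88×8 + 175.12×11 + 2610.35×4 = 148503.04 + 1926.32 + 10441.4 = 160870.76
P = 193761.72 / 160870.76 × 100 = 120.4456
Fisher = √(L × P) = √(120.4456 × 120.4456) = 120.4456

120.45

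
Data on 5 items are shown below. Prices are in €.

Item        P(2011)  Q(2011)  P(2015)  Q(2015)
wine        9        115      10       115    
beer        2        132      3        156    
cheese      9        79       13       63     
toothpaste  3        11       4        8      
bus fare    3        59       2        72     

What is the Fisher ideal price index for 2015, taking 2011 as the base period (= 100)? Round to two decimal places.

Laspeyres component (base-period weights):
ΣP(2015)Q(2011) = 10×115 + 3×132 + 13×79 + 4×11 + 2×59 = 1150 + 396 + 1027 + 44 + 118 = 2735
ΣP(2011)Q(2011) = 9×115 + 2×132 + 9×79 + 3×11 + 3×59 = 1035 + 264 + 711 + 33 + 177 = 2220
L = 2735 / 2220 × 100 = 123.1982
Paasche component (current-period weights):
ΣP(2015)Q(2015) = 10×115 + 3×156 + 13×63 + 4×8 + 2×72 = 1150 + 468 + 819 + 32 + 144 = 2613
ΣP(2011)Q(2015) = 9×115 + 2×156 + 9×63 + 3×8 + 3×72 = 1035 + 312 + 567 + 24 + 216 = 2154
P = 2613 / 2154 × 100 = 121.3092
Fisher = √(L × P) = √(123.1982 × 121.3092) = 122.2500

122.25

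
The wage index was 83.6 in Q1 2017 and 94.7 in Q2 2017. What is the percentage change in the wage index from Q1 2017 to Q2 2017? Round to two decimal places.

13.28%

Change = (94.7 − 83.6) / 83.6 × 100
       = 11.1 / 83.6 × 100 = 13.2775%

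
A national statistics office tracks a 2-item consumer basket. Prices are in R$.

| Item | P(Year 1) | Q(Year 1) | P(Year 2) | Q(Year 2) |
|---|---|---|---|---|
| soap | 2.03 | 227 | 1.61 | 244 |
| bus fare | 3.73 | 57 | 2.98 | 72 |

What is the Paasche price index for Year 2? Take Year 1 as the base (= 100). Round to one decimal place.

Paasche price index uses current-period quantities as weights.
ΣP(Year 2)·Q(Year 2) = 1.61×244 + 2.98×72 = 392.84 + 214.56 = 607.4
ΣP(Year 1)·Q(Year 2) = 2.03×244 + 3.73×72 = 495.32 + 268.56 = 763.88
Index = 607.4 / 763.88 × 100 = 79.5151

79.5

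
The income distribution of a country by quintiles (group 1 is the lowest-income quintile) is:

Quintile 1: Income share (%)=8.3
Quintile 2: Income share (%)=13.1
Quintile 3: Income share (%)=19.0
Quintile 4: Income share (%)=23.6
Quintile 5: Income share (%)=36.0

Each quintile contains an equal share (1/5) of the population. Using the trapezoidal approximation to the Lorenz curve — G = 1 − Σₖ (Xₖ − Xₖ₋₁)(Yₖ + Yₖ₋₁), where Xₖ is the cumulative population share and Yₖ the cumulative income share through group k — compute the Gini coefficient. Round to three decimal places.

Cumulative income shares Yₖ: 0.0830, 0.2140, 0.4040, 0.6400, 1.0000
Σ (Xₖ−Xₖ₋₁)(Yₖ+Yₖ₋₁) = (1/5)(0.0830+0.0000) + (1/5)(0.2140+0.0830) + (1/5)(0.4040+0.2140) + (1/5)(0.6400+0.4040) + (1/5)(1.0000+0.6400)
  = 0.0166 + 0.0594 + 0.1236 + 0.2088 + 0.3280 = 0.7364
G = 1 − 0.7364 = 0.2636

0.264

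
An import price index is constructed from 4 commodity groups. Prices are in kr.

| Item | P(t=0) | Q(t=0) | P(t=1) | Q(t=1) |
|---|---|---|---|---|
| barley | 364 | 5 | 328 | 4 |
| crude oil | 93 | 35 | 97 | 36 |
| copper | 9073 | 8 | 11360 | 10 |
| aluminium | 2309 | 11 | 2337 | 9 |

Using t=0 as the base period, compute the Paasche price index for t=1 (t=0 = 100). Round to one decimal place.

Paasche price index uses current-period quantities as weights.
ΣP(t=1)·Q(t=1) = 328×4 + 97×36 + 11360×10 + 2337×9 = 1312 + 3492 + 113600 + 21033 = 139437
ΣP(t=0)·Q(t=1) = 364×4 + 93×36 + 9073×10 + 2309×9 = 1456 + 3348 + 90730 + 20781 = 116315
Index = 139437 / 116315 × 100 = 119.8788

119.9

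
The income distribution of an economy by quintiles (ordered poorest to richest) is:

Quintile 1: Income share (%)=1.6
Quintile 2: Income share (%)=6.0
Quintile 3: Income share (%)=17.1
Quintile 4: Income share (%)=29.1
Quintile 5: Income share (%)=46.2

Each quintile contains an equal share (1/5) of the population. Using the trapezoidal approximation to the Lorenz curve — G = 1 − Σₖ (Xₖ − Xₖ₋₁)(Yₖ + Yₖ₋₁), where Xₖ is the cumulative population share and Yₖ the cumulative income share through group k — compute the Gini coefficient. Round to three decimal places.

Cumulative income shares Yₖ: 0.0160, 0.0760, 0.2470, 0.5380, 1.0000
Σ (Xₖ−Xₖ₋₁)(Yₖ+Yₖ₋₁) = (1/5)(0.0160+0.0000) + (1/5)(0.0760+0.0160) + (1/5)(0.2470+0.0760) + (1/5)(0.5380+0.2470) + (1/5)(1.0000+0.5380)
  = 0.0032 + 0.0184 + 0.0646 + 0.1570 + 0.3076 = 0.5508
G = 1 − 0.5508 = 0.4492

0.449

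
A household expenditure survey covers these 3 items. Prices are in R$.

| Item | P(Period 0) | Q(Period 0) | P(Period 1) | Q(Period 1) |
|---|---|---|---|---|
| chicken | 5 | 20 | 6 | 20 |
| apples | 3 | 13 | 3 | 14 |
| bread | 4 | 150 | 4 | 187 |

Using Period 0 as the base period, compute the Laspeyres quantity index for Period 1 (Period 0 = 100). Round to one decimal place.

120.4

Laspeyres quantity index uses base-period prices as weights.
ΣP(Period 0)·Q(Period 1) = 5×20 + 3×14 + 4×187 = 100 + 42 + 748 = 890
ΣP(Period 0)·Q(Period 0) = 5×20 + 3×13 + 4×150 = 100 + 39 + 600 = 739
Index = 890 / 739 × 100 = 120.4330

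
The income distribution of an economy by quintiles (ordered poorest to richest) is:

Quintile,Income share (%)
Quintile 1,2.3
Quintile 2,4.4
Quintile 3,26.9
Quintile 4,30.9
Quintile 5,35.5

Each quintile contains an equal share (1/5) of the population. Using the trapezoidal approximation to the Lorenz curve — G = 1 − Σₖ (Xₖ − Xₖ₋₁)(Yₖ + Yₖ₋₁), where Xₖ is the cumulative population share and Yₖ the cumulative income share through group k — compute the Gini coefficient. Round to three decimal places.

Cumulative income shares Yₖ: 0.0230, 0.0670, 0.3360, 0.6450, 1.0000
Σ (Xₖ−Xₖ₋₁)(Yₖ+Yₖ₋₁) = (1/5)(0.0230+0.0000) + (1/5)(0.0670+0.0230) + (1/5)(0.3360+0.0670) + (1/5)(0.6450+0.3360) + (1/5)(1.0000+0.6450)
  = 0.0046 + 0.0180 + 0.0806 + 0.1962 + 0.3290 = 0.6284
G = 1 − 0.6284 = 0.3716

0.372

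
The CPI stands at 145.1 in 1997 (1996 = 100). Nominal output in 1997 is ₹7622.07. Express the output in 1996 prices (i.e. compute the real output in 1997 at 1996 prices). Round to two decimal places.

5252.98

Real = Nominal ÷ (Index/100) = 7622.07 ÷ (145.1/100)
     = 7622.07 ÷ 1.451 = 5252.9773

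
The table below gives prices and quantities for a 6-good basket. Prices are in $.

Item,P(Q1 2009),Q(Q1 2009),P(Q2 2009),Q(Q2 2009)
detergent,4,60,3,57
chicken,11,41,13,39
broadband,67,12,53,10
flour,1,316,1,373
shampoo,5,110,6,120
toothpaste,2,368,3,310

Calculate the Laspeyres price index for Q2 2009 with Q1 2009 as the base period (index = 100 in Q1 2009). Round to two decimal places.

Laspeyres price index uses base-period quantities as weights.
ΣP(Q2 2009)·Q(Q1 2009) = 3×60 + 13×41 + 53×12 + 1×316 + 6×110 + 3×368 = 180 + 533 + 636 + 316 + 660 + 1104 = 3429
ΣP(Q1 2009)·Q(Q1 2009) = 4×60 + 11×41 + 67×12 + 1×316 + 5×110 + 2×368 = 240 + 451 + 804 + 316 + 550 + 736 = 3097
Index = 3429 / 3097 × 100 = 110.7201

110.72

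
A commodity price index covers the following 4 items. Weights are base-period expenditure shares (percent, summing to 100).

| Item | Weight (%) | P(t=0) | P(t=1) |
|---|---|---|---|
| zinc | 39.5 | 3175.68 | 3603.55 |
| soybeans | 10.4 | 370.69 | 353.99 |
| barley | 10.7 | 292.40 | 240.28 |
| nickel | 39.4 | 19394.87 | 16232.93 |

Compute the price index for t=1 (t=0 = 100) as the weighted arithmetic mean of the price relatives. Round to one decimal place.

zinc: 39.5 × (3603.55/3175.68) = 39.5 × 1.134733 = 44.8220
soybeans: 10.4 × (353.99/370.69) = 10.4 × 0.954949 = 9.9315
barley: 10.7 × (240.28/292.40) = 10.7 × 0.821751 = 8.7927
nickel: 39.4 × (16232.93/19394.87) = 39.4 × 0.836970 = 32.9766
Index = Σ wᵢ·(p₁ᵢ/p₀ᵢ) = 44.8220 + 9.9315 + 8.7927 + 32.9766 = 96.5228

96.5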